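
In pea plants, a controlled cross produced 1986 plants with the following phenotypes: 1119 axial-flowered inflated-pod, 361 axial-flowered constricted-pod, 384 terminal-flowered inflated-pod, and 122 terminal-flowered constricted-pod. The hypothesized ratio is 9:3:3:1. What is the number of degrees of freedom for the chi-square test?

A goodness-of-fit test with 4 phenotype classes has df = 4 − 1 = 3.

3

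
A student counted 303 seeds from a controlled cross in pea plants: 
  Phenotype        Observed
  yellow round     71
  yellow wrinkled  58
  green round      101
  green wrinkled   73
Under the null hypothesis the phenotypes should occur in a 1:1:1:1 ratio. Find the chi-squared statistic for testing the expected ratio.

Total ratio parts = 4. Expected numbers out of 303:
  yellow round: 303 × 1/4 = 75.75
  yellow wrinkled: 303 × 1/4 = 75.75
  green round: 303 × 1/4 = 75.75
  green wrinkled: 303 × 1/4 = 75.75
χ² = Σ (O − E)² / E
  yellow round: (71 − 75.75)² / 75.75 = 0.2979
  yellow wrinkled: (58 − 75.75)² / 75.75 = 4.1592
  green round: (101 − 75.75)² / 75.75 = 8.4167
  green wrinkled: (73 − 75.75)² / 75.75 = 0.0998
χ² = 0.2979 + 4.1592 + 8.4167 + 0.0998 = 12.9736 ≈ 12.974

12.974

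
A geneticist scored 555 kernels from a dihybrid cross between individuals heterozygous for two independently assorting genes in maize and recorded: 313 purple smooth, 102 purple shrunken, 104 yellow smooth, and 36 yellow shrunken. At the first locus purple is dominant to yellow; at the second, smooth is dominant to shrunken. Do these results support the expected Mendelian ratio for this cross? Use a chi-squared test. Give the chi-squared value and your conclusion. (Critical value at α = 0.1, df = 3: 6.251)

A dihybrid F₂ with independent assortment and complete dominance at both loci gives a 9:3:3:1 phenotypic ratio.
The 9:3:3:1 ratio has 16 parts, so with N = 555 the expected counts are:
  purple smooth: 555 × 9/16 = 312.1875
  purple shrunken: 555 × 3/16 = 104.0625
  yellow smooth: 555 × 3/16 = 104.0625
  yellow shrunken: 555 × 1/16 = 34.6875
χ² = Σ (O − E)² / E
  purple smooth: (313 − 312.1875)² / 312.1875 = 0.0021
  purple shrunken: (102 − 104.0625)² / 104.0625 = 0.0409
  yellow smooth: (104 − 104.0625)² / 104.0625 = 0.0000
  yellow shrunken: (36 − 34.6875)² / 34.6875 = 0.0497
χ² = 0.0021 + 0.0409 + 0.0000 + 0.0497 = 0.0927 ≈ 0.093
Degrees of freedom = 4 − 1 = 3; critical value at α = 0.1 is 6.251.
Since 0.093 < 6.251, we fail to reject the null hypothesis — the data are consistent with the 9:3:3:1 ratio.

0.093; consistent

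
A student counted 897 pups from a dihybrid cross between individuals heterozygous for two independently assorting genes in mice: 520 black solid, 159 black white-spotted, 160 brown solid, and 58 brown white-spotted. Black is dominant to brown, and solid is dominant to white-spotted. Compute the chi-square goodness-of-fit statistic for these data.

1.440

A dihybrid F₂ with independent assortment and complete dominance at both loci gives a 9:3:3:1 phenotypic ratio.
Under the 9:3:3:1 hypothesis (Σ ratio = 16, N = 897):
  black solid: 897 × 9/16 = 504.5625
  black white-spotted: 897 × 3/16 = 168.1875
  brown solid: 897 × 3/16 = 168.1875
  brown white-spotted: 897 × 1/16 = 56.0625
χ² = Σ (O − E)² / E
  black solid: (520 − 504.5625)² / 504.5625 = 0.4723
  black white-spotted: (159 − 168.1875)² / 168.1875 = 0.5019
  brown solid: (160 − 168.1875)² / 168.1875 = 0.3986
  brown white-spotted: (58 − 56.0625)² / 56.0625 = 0.0670
χ² = 0.4723 + 0.5019 + 0.3986 + 0.0670 = 1.4398 ≈ 1.440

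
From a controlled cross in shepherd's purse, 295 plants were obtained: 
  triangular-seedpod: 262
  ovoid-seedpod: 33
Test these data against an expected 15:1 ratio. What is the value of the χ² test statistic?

12.269

The 15:1 ratio has 16 parts, so with N = 295 the expected counts are:
  triangular-seedpod: 295 × 15/16 = 276.5625
  ovoid-seedpod: 295 × 1/16 = 18.4375
χ² = Σ (O − E)² / E
  triangular-seedpod: (262 − 276.5625)² / 276.5625 = 0.7668
  ovoid-seedpod: (33 − 18.4375)² / 18.4375 = 11.5019
χ² = 0.7668 + 11.5019 = 12.2687 ≈ 12.269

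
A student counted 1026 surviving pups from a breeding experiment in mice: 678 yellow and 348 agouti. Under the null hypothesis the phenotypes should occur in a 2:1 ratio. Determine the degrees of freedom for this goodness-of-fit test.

1

A goodness-of-fit test with 2 phenotype classes has df = 2 − 1 = 1.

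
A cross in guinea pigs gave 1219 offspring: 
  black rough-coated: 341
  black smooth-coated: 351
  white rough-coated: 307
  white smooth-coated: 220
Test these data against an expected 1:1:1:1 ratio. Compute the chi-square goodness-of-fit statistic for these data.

Expected counts for N = 1219 under a 1:1:1:1 ratio (total parts = 4):
  black rough-coated: 1219 × 1/4 = 304.75
  black smooth-coated: 1219 × 1/4 = 304.75
  white rough-coated: 1219 × 1/4 = 304.75
  white smooth-coated: 1219 × 1/4 = 304.75
χ² = Σ (O − E)² / E
  black rough-coated: (341 − 304.75)² / 304.75 = 4.3119
  black smooth-coated: (351 − 304.75)² / 304.75 = 7.0191
  white rough-coated: (307 − 304.75)² / 304.75 = 0.0166
  white smooth-coated: (220 − 304.75)² / 304.75 = 23.5687
χ² = 4.3119 + 7.0191 + 0.0166 + 23.5687 = 34.9163 ≈ 34.916

34.916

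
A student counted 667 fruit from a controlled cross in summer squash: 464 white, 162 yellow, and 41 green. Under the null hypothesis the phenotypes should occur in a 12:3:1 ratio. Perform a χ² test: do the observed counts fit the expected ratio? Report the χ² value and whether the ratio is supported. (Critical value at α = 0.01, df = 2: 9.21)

The 12:3:1 ratio has 16 parts, so with N = 667 the expected counts are:
  white: 667 × 12/16 = 500.25
  yellow: 667 × 3/16 = 125.0625
  green: 667 × 1/16 = 41.6875
χ² = Σ (O − E)² / E
  white: (464 − 500.25)² / 500.25 = 2.6268
  yellow: (162 − 125.0625)² / 125.0625 = 10.9096
  green: (41 − 41.6875)² / 41.6875 = 0.0113
χ² = 2.6268 + 10.9096 + 0.0113 = 13.5477 ≈ 13.548
Degrees of freedom = 3 − 1 = 2; critical value at α = 0.01 is 9.21.
Since 13.548 > 9.21, we reject the null hypothesis — the data do not fit the 12:3:1 ratio.

13.548; not consistent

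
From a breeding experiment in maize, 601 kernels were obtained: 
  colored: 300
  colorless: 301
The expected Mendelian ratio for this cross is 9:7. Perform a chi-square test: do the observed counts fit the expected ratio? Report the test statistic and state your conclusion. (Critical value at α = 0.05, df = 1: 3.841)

Expected counts for N = 601 under a 9:7 ratio (total parts = 16):
  colored: 601 × 9/16 = 338.0625
  colorless: 601 × 7/16 = 262.9375
χ² = Σ (O − E)² / E
  colored: (300 − 338.0625)² / 338.0625 = 4.2855
  colorless: (301 − 262.9375)² / 262.9375 = 5.5099
χ² = 4.2855 + 5.5099 = 9.7954 ≈ 9.795
Degrees of freedom = 2 − 1 = 1; critical value at α = 0.05 is 3.841.
Since 9.795 > 3.841, we reject the null hypothesis — the data do not fit the 9:7 ratio.

9.795; not consistent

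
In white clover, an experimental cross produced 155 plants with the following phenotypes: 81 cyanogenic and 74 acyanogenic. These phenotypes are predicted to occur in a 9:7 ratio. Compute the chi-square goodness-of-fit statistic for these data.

Total ratio parts = 16. Expected numbers out of 155:
  cyanogenic: 155 × 9/16 = 87.1875
  acyanogenic: 155 × 7/16 = 67.8125
χ² = Σ (O − E)² / E
  cyanogenic: (81 − 87.1875)² / 87.1875 = 0.4391
  acyanogenic: (74 − 67.8125)² / 67.8125 = 0.5646
χ² = 0.4391 + 0.5646 = 1.0037 ≈ 1.004

1.004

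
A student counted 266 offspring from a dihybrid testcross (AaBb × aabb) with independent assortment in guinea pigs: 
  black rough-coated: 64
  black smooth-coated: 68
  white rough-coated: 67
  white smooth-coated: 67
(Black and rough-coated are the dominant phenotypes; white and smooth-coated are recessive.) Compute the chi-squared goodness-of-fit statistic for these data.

0.135

A dihybrid testcross with independent assortment gives a 1:1:1:1 ratio.
The 1:1:1:1 ratio has 4 parts, so with N = 266 the expected counts are:
  black rough-coated: 266 × 1/4 = 66.5
  black smooth-coated: 266 × 1/4 = 66.5
  white rough-coated: 266 × 1/4 = 66.5
  white smooth-coated: 266 × 1/4 = 66.5
χ² = Σ (O − E)² / E
  black rough-coated: (64 − 66.5)² / 66.5 = 0.0940
  black smooth-coated: (68 − 66.5)² / 66.5 = 0.0338
  white rough-coated: (67 − 66.5)² / 66.5 = 0.0038
  white smooth-coated: (67 − 66.5)² / 66.5 = 0.0038
χ² = 0.0940 + 0.0338 + 0.0038 + 0.0038 = 0.1354 ≈ 0.135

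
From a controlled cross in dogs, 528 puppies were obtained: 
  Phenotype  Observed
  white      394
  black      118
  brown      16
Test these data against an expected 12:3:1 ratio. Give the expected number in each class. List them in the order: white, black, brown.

396, 99, 33

Expected counts for N = 528 under a 12:3:1 ratio (total parts = 16):
  white: 528 × 12/16 = 396
  black: 528 × 3/16 = 99
  brown: 528 × 1/16 = 33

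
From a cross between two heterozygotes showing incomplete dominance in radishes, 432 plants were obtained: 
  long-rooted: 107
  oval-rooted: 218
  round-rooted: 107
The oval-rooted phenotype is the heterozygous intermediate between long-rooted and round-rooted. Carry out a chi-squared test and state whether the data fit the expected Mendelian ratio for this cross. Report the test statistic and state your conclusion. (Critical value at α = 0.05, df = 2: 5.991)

With incomplete dominance, a heterozygote × heterozygote cross gives a 1:2:1 phenotypic ratio.
Total ratio parts = 4. Expected numbers out of 432:
  long-rooted: 432 × 1/4 = 108
  oval-rooted: 432 × 2/4 = 216
  round-rooted: 432 × 1/4 = 108
χ² = Σ (O − E)² / E
  long-rooted: (107 − 108)² / 108 = 0.0093
  oval-rooted: (218 − 216)² / 216 = 0.0185
  round-rooted: (107 − 108)² / 108 = 0.0093
χ² = 0.0093 + 0.0185 + 0.0093 = 0.0371 ≈ 0.037
Degrees of freedom = 3 − 1 = 2; critical value at α = 0.05 is 5.991.
Since 0.037 < 5.991, we fail to reject the null hypothesis — the data are consistent with the 1:2:1 ratio.

0.037; consistent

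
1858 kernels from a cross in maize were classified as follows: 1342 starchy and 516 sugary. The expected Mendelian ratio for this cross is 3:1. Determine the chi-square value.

The 3:1 ratio has 4 parts, so with N = 1858 the expected counts are:
  starchy: 1858 × 3/4 = 1393.5
  sugary: 1858 × 1/4 = 464.5
χ² = Σ (O − E)² / E
  starchy: (1342 − 1393.5)² / 1393.5 = 1.9033
  sugary: (516 − 464.5)² / 464.5 = 5.7099
χ² = 1.9033 + 5.7099 = 7.6132 ≈ 7.613

7.613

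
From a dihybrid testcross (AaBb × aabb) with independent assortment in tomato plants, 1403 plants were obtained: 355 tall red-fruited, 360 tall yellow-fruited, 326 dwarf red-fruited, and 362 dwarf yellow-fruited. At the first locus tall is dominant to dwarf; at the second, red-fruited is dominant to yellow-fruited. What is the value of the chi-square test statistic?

2.403

A dihybrid testcross with independent assortment gives a 1:1:1:1 ratio.
The 1:1:1:1 ratio has 4 parts, so with N = 1403 the expected counts are:
  tall red-fruited: 1403 × 1/4 = 350.75
  tall yellow-fruited: 1403 × 1/4 = 350.75
  dwarf red-fruited: 1403 × 1/4 = 350.75
  dwarf yellow-fruited: 1403 × 1/4 = 350.75
χ² = Σ (O − E)² / E
  tall red-fruited: (355 − 350.75)² / 350.75 = 0.0515
  tall yellow-fruited: (360 − 350.75)² / 350.75 = 0.2439
  dwarf red-fruited: (326 − 350.75)² / 350.75 = 1.7464
  dwarf yellow-fruited: (362 − 350.75)² / 350.75 = 0.3608
χ² = 0.0515 + 0.2439 + 1.7464 + 0.3608 = 2.4026 ≈ 2.403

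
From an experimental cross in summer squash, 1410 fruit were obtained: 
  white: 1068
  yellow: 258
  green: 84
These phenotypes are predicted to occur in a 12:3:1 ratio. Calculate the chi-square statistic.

0.451

Under the 12:3:1 hypothesis (Σ ratio = 16, N = 1410):
  white: 1410 × 12/16 = 1057.5
  yellow: 1410 × 3/16 = 264.375
  green: 1410 × 1/16 = 88.125
χ² = Σ (O − E)² / E
  white: (1068 − 1057.5)² / 1057.5 = 0.1043
  yellow: (258 − 264.375)² / 264.375 = 0.1537
  green: (84 − 88.125)² / 88.125 = 0.1931
χ² = 0.1043 + 0.1537 + 0.1931 = 0.4511 ≈ 0.451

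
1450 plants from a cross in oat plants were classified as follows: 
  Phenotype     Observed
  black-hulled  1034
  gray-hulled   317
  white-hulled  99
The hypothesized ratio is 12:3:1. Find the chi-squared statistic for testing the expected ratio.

10.896

Total ratio parts = 16. Expected numbers out of 1450:
  black-hulled: 1450 × 12/16 = 1087.5
  gray-hulled: 1450 × 3/16 = 271.875
  white-hulled: 1450 × 1/16 = 90.625
χ² = Σ (O − E)² / E
  black-hulled: (1034 − 1087.5)² / 1087.5 = 2.6320
  gray-hulled: (317 − 271.875)² / 271.875 = 7.4897
  white-hulled: (99 − 90.625)² / 90.625 = 0.7740
χ² = 2.6320 + 7.4897 + 0.7740 = 10.8957 ≈ 10.896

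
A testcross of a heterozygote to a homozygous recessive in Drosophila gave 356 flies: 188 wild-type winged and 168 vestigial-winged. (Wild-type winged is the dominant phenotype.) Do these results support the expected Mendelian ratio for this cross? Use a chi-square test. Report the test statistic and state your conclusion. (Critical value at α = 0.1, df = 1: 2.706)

1.124; consistent

A testcross of a heterozygote (Aa × aa) gives a 1:1 phenotypic ratio.
Under the 1:1 hypothesis (Σ ratio = 2, N = 356):
  wild-type winged: 356 × 1/2 = 178
  vestigial-winged: 356 × 1/2 = 178
χ² = Σ (O − E)² / E
  wild-type winged: (188 − 178)² / 178 = 0.5618
  vestigial-winged: (168 − 178)² / 178 = 0.5618
χ² = 0.5618 + 0.5618 = 1.1236 ≈ 1.124
Degrees of freedom = 2 − 1 = 1; critical value at α = 0.1 is 2.706.
Since 1.124 < 2.706, we fail to reject the null hypothesis — the data are consistent with the 1:1 ratio.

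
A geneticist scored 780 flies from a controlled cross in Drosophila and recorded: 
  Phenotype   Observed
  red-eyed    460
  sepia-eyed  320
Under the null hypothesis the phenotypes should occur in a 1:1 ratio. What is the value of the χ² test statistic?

25.128

Total ratio parts = 2. Expected numbers out of 780:
  red-eyed: 780 × 1/2 = 390
  sepia-eyed: 780 × 1/2 = 390
χ² = Σ (O − E)² / E
  red-eyed: (460 − 390)² / 390 = 12.5641
  sepia-eyed: (320 − 390)² / 390 = 12.5641
χ² = 12.5641 + 12.5641 = 25.1282 ≈ 25.128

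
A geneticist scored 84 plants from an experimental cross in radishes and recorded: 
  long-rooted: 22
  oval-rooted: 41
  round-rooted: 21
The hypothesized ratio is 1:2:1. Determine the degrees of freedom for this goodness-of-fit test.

A goodness-of-fit test with 3 phenotype classes has df = 3 − 1 = 2.

2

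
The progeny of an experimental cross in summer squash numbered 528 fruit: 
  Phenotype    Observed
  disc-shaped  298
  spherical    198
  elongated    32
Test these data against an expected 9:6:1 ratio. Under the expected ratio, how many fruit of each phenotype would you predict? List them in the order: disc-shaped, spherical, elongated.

Total ratio parts = 16. Expected numbers out of 528:
  disc-shaped: 528 × 9/16 = 297
  spherical: 528 × 6/16 = 198
  elongated: 528 × 1/16 = 33

297, 198, 33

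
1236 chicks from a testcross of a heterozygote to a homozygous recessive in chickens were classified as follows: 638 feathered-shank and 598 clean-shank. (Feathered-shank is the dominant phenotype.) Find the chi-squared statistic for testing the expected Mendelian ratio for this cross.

1.294

A testcross of a heterozygote (Aa × aa) gives a 1:1 phenotypic ratio.
Total ratio parts = 2. Expected numbers out of 1236:
  feathered-shank: 1236 × 1/2 = 618
  clean-shank: 1236 × 1/2 = 618
χ² = Σ (O − E)² / E
  feathered-shank: (638 − 618)² / 618 = 0.6472
  clean-shank: (598 − 618)² / 618 = 0.6472
χ² = 0.6472 + 0.6472 = 1.2944 ≈ 1.294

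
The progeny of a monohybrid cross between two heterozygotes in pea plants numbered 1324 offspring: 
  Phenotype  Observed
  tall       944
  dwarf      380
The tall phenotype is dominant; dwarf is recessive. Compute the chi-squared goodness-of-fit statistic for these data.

9.672

For a monohybrid cross between heterozygotes with complete dominance, the expected phenotypic ratio is 3:1.
The 3:1 ratio has 4 parts, so with N = 1324 the expected counts are:
  tall: 1324 × 3/4 = 993
  dwarf: 1324 × 1/4 = 331
χ² = Σ (O − E)² / E
  tall: (944 − 993)² / 993 = 2.4179
  dwarf: (380 − 331)² / 331 = 7.2538
χ² = 2.4179 + 7.2538 = 9.6717 ≈ 9.672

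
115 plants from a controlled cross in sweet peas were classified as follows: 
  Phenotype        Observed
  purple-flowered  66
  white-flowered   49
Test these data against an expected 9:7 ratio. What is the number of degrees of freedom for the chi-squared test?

1

A goodness-of-fit test with 2 phenotype classes has df = 2 − 1 = 1.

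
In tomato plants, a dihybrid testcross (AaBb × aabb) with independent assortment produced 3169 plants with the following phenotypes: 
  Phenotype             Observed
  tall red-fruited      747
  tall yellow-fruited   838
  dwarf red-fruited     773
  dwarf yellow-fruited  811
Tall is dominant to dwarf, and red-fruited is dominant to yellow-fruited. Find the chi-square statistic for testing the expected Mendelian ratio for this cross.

A dihybrid testcross with independent assortment gives a 1:1:1:1 ratio.
The 1:1:1:1 ratio has 4 parts, so with N = 3169 the expected counts are:
  tall red-fruited: 3169 × 1/4 = 792.25
  tall yellow-fruited: 3169 × 1/4 = 792.25
  dwarf red-fruited: 3169 × 1/4 = 792.25
  dwarf yellow-fruited: 3169 × 1/4 = 792.25
χ² = Σ (O − E)² / E
  tall red-fruited: (747 − 792.25)² / 792.25 = 2.5845
  tall yellow-fruited: (838 − 792.25)² / 792.25 = 2.6419
  dwarf red-fruited: (773 − 792.25)² / 792.25 = 0.4677
  dwarf yellow-fruited: (811 − 792.25)² / 792.25 = 0.4438
χ² = 2.5845 + 2.6419 + 0.4677 + 0.4438 = 6.1379 ≈ 6.138

6.138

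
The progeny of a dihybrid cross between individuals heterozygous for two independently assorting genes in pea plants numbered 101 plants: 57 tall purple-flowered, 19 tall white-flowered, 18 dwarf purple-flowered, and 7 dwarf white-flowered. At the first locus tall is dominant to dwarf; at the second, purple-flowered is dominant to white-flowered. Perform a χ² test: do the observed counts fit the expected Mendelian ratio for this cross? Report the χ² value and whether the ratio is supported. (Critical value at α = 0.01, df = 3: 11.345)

0.122; consistent

A dihybrid F₂ with independent assortment and complete dominance at both loci gives a 9:3:3:1 phenotypic ratio.
Under the 9:3:3:1 hypothesis (Σ ratio = 16, N = 101):
  tall purple-flowered: 101 × 9/16 = 56.8125
  tall white-flowered: 101 × 3/16 = 18.9375
  dwarf purple-flowered: 101 × 3/16 = 18.9375
  dwarf white-flowered: 101 × 1/16 = 6.3125
χ² = Σ (O − E)² / E
  tall purple-flowered: (57 − 56.8125)² / 56.8125 = 0.0006
  tall white-flowered: (19 − 18.9375)² / 18.9375 = 0.0002
  dwarf purple-flowered: (18 − 18.9375)² / 18.9375 = 0.0464
  dwarf white-flowered: (7 − 6.3125)² / 6.3125 = 0.0749
χ² = 0.0006 + 0.0002 + 0.0464 + 0.0749 = 0.1221 ≈ 0.122
Degrees of freedom = 4 − 1 = 3; critical value at α = 0.01 is 11.345.
Since 0.122 < 11.345, we fail to reject the null hypothesis — the data are consistent with the 9:3:3:1 ratio.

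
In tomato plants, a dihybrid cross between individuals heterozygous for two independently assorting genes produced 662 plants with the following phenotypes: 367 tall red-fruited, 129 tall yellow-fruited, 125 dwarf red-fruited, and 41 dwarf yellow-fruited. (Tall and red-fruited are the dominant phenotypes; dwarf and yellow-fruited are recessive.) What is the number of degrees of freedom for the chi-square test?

3

A dihybrid F₂ with independent assortment and complete dominance at both loci gives a 9:3:3:1 phenotypic ratio.
A goodness-of-fit test with 4 phenotype classes has df = 4 − 1 = 3.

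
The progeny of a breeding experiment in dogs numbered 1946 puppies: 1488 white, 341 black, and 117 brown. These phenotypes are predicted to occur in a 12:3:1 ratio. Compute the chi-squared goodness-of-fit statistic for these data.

Expected counts for N = 1946 under a 12:3:1 ratio (total parts = 16):
  white: 1946 × 12/16 = 1459.5
  black: 1946 × 3/16 = 364.875
  brown: 1946 × 1/16 = 121.625
χ² = Σ (O − E)² / E
  white: (1488 − 1459.5)² / 1459.5 = 0.5565
  black: (341 − 364.875)² / 364.875 = 1.5622
  brown: (117 − 121.625)² / 121.625 = 0.1759
χ² = 0.5565 + 1.5622 + 0.1759 = 2.2946 ≈ 2.295

2.295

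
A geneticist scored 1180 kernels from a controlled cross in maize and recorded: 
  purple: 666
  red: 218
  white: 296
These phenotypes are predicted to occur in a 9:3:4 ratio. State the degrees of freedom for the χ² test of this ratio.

2

A goodness-of-fit test with 3 phenotype classes has df = 3 − 1 = 2.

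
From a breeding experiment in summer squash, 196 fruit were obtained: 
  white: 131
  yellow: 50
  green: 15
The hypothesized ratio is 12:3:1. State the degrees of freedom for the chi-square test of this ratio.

A goodness-of-fit test with 3 phenotype classes has df = 3 − 1 = 2.

2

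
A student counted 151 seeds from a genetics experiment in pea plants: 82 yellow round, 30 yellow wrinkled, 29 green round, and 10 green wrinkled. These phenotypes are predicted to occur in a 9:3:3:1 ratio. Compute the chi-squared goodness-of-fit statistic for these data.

0.252

Total ratio parts = 16. Expected numbers out of 151:
  yellow round: 151 × 9/16 = 84.9375
  yellow wrinkled: 151 × 3/16 = 28.3125
  green round: 151 × 3/16 = 28.3125
  green wrinkled: 151 × 1/16 = 9.4375
χ² = Σ (O − E)² / E
  yellow round: (82 − 84.9375)² / 84.9375 = 0.1016
  yellow wrinkled: (30 − 28.3125)² / 28.3125 = 0.1006
  green round: (29 − 28.3125)² / 28.3125 = 0.0167
  green wrinkled: (10 − 9.4375)² / 9.4375 = 0.0335
χ² = 0.1016 + 0.1006 + 0.0167 + 0.0335 = 0.2524 ≈ 0.252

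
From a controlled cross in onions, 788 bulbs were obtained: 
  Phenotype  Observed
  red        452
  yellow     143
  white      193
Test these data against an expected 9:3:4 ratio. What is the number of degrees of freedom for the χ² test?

2

A goodness-of-fit test with 3 phenotype classes has df = 3 − 1 = 2.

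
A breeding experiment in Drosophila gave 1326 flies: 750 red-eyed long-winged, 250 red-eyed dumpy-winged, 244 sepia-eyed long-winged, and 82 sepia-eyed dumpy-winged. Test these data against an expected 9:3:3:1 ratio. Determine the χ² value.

The 9:3:3:1 ratio has 16 parts, so with N = 1326 the expected counts are:
  red-eyed long-winged: 1326 × 9/16 = 745.875
  red-eyed dumpy-winged: 1326 × 3/16 = 248.625
  sepia-eyed long-winged: 1326 × 3/16 = 248.625
  sepia-eyed dumpy-winged: 1326 × 1/16 = 82.875
χ² = Σ (O − E)² / E
  red-eyed long-winged: (750 − 745.875)² / 745.875 = 0.0228
  red-eyed dumpy-winged: (250 − 248.625)² / 248.625 = 0.0076
  sepia-eyed long-winged: (244 − 248.625)² / 248.625 = 0.0860
  sepia-eyed dumpy-winged: (82 − 82.875)² / 82.875 = 0.0092
χ² = 0.0228 + 0.0076 + 0.0860 + 0.0092 = 0.1256 ≈ 0.126

0.126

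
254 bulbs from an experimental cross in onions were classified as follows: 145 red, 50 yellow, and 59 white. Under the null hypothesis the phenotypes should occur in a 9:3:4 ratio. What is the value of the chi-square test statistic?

0.469

Total ratio parts = 16. Expected numbers out of 254:
  red: 254 × 9/16 = 142.875
  yellow: 254 × 3/16 = 47.625
  white: 254 × 4/16 = 63.5
χ² = Σ (O − E)² / E
  red: (145 − 142.875)² / 142.875 = 0.0316
  yellow: (50 − 47.625)² / 47.625 = 0.1184
  white: (59 − 63.5)² / 63.5 = 0.3189
χ² = 0.0316 + 0.1184 + 0.3189 = 0.4689 ≈ 0.469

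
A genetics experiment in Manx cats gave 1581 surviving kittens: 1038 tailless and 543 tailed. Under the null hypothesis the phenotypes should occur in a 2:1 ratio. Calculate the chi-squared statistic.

0.729

Total ratio parts = 3. Expected numbers out of 1581:
  tailless: 1581 × 2/3 = 1054
  tailed: 1581 × 1/3 = 527
χ² = Σ (O − E)² / E
  tailless: (1038 − 1054)² / 1054 = 0.2429
  tailed: (543 − 527)² / 527 = 0.4858
χ² = 0.2429 + 0.4858 = 0.7287 ≈ 0.729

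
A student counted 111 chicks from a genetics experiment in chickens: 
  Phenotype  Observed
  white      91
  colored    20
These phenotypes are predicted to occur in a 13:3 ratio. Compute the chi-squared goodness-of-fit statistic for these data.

Under the 13:3 hypothesis (Σ ratio = 16, N = 111):
  white: 111 × 13/16 = 90.1875
  colored: 111 × 3/16 = 20.8125
χ² = Σ (O − E)² / E
  white: (91 − 90.1875)² / 90.1875 = 0.0073
  colored: (20 − 20.8125)² / 20.8125 = 0.0317
χ² = 0.0073 + 0.0317 = 0.039

0.039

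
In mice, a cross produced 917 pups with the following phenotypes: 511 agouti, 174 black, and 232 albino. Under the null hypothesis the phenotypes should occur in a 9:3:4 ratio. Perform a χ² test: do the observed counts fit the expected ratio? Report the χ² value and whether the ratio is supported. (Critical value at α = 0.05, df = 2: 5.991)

0.103; consistent

Total ratio parts = 16. Expected numbers out of 917:
  agouti: 917 × 9/16 = 515.8125
  black: 917 × 3/16 = 171.9375
  albino: 917 × 4/16 = 229.25
χ² = Σ (O − E)² / E
  agouti: (511 − 515.8125)² / 515.8125 = 0.0449
  black: (174 − 171.9375)² / 171.9375 = 0.0247
  albino: (232 − 229.25)² / 229.25 = 0.0330
χ² = 0.0449 + 0.0247 + 0.0330 = 0.1026 ≈ 0.103
Degrees of freedom = 3 − 1 = 2; critical value at α = 0.05 is 5.991.
Since 0.103 < 5.991, we fail to reject the null hypothesis — the data are consistent with the 9:3:4 ratio.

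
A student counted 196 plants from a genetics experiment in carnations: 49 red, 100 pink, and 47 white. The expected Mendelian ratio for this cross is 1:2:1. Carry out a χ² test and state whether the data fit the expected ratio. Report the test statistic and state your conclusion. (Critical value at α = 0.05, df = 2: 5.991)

The 1:2:1 ratio has 4 parts, so with N = 196 the expected counts are:
  red: 196 × 1/4 = 49
  pink: 196 × 2/4 = 98
  white: 196 × 1/4 = 49
χ² = Σ (O − E)² / E
  red: (49 − 49)² / 49 = 0.0000
  pink: (100 − 98)² / 98 = 0.0408
  white: (47 − 49)² / 49 = 0.0816
χ² = 0.0000 + 0.0408 + 0.0816 = 0.1224 ≈ 0.122
Degrees of freedom = 3 − 1 = 2; critical value at α = 0.05 is 5.991.
Since 0.122 < 5.991, we fail to reject the null hypothesis — the data are consistent with the 1:2:1 ratio.

0.122; consistent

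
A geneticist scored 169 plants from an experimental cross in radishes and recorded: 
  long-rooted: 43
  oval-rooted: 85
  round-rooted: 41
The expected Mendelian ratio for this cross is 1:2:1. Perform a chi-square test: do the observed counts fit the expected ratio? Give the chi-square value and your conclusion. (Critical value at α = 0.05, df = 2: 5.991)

0.053; consistent

Expected counts for N = 169 under a 1:2:1 ratio (total parts = 4):
  long-rooted: 169 × 1/4 = 42.25
  oval-rooted: 169 × 2/4 = 84.5
  round-rooted: 169 × 1/4 = 42.25
χ² = Σ (O − E)² / E
  long-rooted: (43 − 42.25)² / 42.25 = 0.0133
  oval-rooted: (85 − 84.5)² / 84.5 = 0.0030
  round-rooted: (41 − 42.25)² / 42.25 = 0.0370
χ² = 0.0133 + 0.0030 + 0.0370 = 0.0533 ≈ 0.053
Degrees of freedom = 3 − 1 = 2; critical value at α = 0.05 is 5.991.
Since 0.053 < 5.991, we fail to reject the null hypothesis — the data are consistent with the 1:2:1 ratio.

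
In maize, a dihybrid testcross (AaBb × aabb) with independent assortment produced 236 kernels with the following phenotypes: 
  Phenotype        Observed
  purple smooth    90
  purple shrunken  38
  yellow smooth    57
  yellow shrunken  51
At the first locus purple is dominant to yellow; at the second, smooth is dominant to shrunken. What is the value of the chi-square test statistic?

24.915

A dihybrid testcross with independent assortment gives a 1:1:1:1 ratio.
The 1:1:1:1 ratio has 4 parts, so with N = 236 the expected counts are:
  purple smooth: 236 × 1/4 = 59
  purple shrunken: 236 × 1/4 = 59
  yellow smooth: 236 × 1/4 = 59
  yellow shrunken: 236 × 1/4 = 59
χ² = Σ (O − E)² / E
  purple smooth: (90 − 59)² / 59 = 16.2881
  purple shrunken: (38 − 59)² / 59 = 7.4746
  yellow smooth: (57 − 59)² / 59 = 0.0678
  yellow shrunken: (51 − 59)² / 59 = 1.0847
χ² = 16.2881 + 7.4746 + 0.0678 + 1.0847 = 24.9152 ≈ 24.915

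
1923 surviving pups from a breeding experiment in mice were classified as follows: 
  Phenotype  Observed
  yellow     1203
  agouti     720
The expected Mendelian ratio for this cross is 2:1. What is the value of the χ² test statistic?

14.605

Expected counts for N = 1923 under a 2:1 ratio (total parts = 3):
  yellow: 1923 × 2/3 = 1282
  agouti: 1923 × 1/3 = 641
χ² = Σ (O − E)² / E
  yellow: (1203 − 1282)² / 1282 = 4.8682
  agouti: (720 − 641)² / 641 = 9.7363
χ² = 4.8682 + 9.7363 = 14.6045 ≈ 14.605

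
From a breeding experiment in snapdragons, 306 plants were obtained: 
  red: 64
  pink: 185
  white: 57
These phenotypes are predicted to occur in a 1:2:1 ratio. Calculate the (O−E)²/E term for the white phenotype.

4.971

Expected counts for N = 306 under a 1:2:1 ratio (total parts = 4):
  red: 306 × 1/4 = 76.5
  pink: 306 × 2/4 = 153
  white: 306 × 1/4 = 76.5
Contribution of white: (57 − 76.5)² / 76.5 = 4.9706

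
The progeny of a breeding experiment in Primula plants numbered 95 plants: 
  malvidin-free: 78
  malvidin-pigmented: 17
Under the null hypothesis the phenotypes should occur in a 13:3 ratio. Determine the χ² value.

0.046

Total ratio parts = 16. Expected numbers out of 95:
  malvidin-free: 95 × 13/16 = 77.1875
  malvidin-pigmented: 95 × 3/16 = 17.8125
χ² = Σ (O − E)² / E
  malvidin-free: (78 − 77.1875)² / 77.1875 = 0.0086
  malvidin-pigmented: (17 − 17.8125)² / 17.8125 = 0.0371
χ² = 0.0086 + 0.0371 = 0.0457 ≈ 0.046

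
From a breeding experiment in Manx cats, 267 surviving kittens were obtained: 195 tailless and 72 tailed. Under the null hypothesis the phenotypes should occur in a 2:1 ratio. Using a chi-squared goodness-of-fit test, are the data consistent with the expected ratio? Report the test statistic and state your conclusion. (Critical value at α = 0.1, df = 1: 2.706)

Total ratio parts = 3. Expected numbers out of 267:
  tailless: 267 × 2/3 = 178
  tailed: 267 × 1/3 = 89
χ² = Σ (O − E)² / E
  tailless: (195 − 178)² / 178 = 1.6236
  tailed: (72 − 89)² / 89 = 3.2472
χ² = 1.6236 + 3.2472 = 4.8708 ≈ 4.871
Degrees of freedom = 2 − 1 = 1; critical value at α = 0.1 is 2.706.
Since 4.871 > 2.706, we reject the null hypothesis — the data do not fit the 2:1 ratio.

4.871; not consistent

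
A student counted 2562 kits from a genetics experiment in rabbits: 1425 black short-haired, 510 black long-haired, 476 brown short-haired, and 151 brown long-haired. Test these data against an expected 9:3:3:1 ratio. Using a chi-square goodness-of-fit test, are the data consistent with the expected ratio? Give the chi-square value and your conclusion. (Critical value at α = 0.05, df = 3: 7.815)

The 9:3:3:1 ratio has 16 parts, so with N = 2562 the expected counts are:
  black short-haired: 2562 × 9/16 = 1441.125
  black long-haired: 2562 × 3/16 = 480.375
  brown short-haired: 2562 × 3/16 = 480.375
  brown long-haired: 2562 × 1/16 = 160.125
χ² = Σ (O − E)² / E
  black short-haired: (1425 − 1441.125)² / 1441.125 = 0.1804
  black long-haired: (510 − 480.375)² / 480.375 = 1.8270
  brown short-haired: (476 − 480.375)² / 480.375 = 0.0398
  brown long-haired: (151 − 160.125)² / 160.125 = 0.5200
χ² = 0.1804 + 1.8270 + 0.0398 + 0.5200 = 2.5672 ≈ 2.567
Degrees of freedom = 4 − 1 = 3; critical value at α = 0.05 is 7.815.
Since 2.567 < 7.815, we fail to reject the null hypothesis — the data are consistent with the 9:3:3:1 ratio.

2.567; consistent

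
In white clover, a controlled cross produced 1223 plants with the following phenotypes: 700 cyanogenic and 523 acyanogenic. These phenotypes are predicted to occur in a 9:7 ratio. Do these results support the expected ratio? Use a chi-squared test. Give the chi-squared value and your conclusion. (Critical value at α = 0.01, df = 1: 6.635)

0.483; consistent

The 9:7 ratio has 16 parts, so with N = 1223 the expected counts are:
  cyanogenic: 1223 × 9/16 = 687.9375
  acyanogenic: 1223 × 7/16 = 535.0625
χ² = Σ (O − E)² / E
  cyanogenic: (700 − 687.9375)² / 687.9375 = 0.2115
  acyanogenic: (523 − 535.0625)² / 535.0625 = 0.2719
χ² = 0.2115 + 0.2719 = 0.4834 ≈ 0.483
Degrees of freedom = 2 − 1 = 1; critical value at α = 0.01 is 6.635.
Since 0.483 < 6.635, we fail to reject the null hypothesis — the data are consistent with the 9:7 ratio.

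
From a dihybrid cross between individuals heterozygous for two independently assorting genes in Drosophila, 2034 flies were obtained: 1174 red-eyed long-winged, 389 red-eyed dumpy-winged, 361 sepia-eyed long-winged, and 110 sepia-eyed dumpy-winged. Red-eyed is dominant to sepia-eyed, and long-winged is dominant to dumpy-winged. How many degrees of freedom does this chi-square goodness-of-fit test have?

A dihybrid F₂ with independent assortment and complete dominance at both loci gives a 9:3:3:1 phenotypic ratio.
A goodness-of-fit test with 4 phenotype classes has df = 4 − 1 = 3.

3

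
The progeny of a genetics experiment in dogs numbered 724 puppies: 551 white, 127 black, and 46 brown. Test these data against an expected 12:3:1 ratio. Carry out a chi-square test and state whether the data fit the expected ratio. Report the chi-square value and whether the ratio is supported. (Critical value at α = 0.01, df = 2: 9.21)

0.694; consistent

The 12:3:1 ratio has 16 parts, so with N = 724 the expected counts are:
  white: 724 × 12/16 = 543
  black: 724 × 3/16 = 135.75
  brown: 724 × 1/16 = 45.25
χ² = Σ (O − E)² / E
  white: (551 − 543)² / 543 = 0.1179
  black: (127 − 135.75)² / 135.75 = 0.5640
  brown: (46 − 45.25)² / 45.25 = 0.0124
χ² = 0.1179 + 0.5640 + 0.0124 = 0.6943 ≈ 0.694
Degrees of freedom = 3 − 1 = 2; critical value at α = 0.01 is 9.21.
Since 0.694 < 9.21, we fail to reject the null hypothesis — the data are consistent with the 12:3:1 ratio.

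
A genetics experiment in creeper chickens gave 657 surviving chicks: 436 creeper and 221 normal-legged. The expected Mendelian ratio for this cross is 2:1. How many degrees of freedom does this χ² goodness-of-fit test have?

A goodness-of-fit test with 2 phenotype classes has df = 2 − 1 = 1.

1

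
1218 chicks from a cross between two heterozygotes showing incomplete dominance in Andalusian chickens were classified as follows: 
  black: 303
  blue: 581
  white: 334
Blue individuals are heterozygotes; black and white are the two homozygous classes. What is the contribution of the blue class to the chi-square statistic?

With incomplete dominance, a heterozygote × heterozygote cross gives a 1:2:1 phenotypic ratio.
Total ratio parts = 4. Expected numbers out of 1218:
  black: 1218 × 1/4 = 304.5
  blue: 1218 × 2/4 = 609
  white: 1218 × 1/4 = 304.5
Contribution of blue: (581 − 609)² / 609 = 1.2874

1.287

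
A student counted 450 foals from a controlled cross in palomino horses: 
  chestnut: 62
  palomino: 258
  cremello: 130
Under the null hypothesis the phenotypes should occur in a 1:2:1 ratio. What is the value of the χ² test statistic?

30.231

Total ratio parts = 4. Expected numbers out of 450:
  chestnut: 450 × 1/4 = 112.5
  palomino: 450 × 2/4 = 225
  cremello: 450 × 1/4 = 112.5
χ² = Σ (O − E)² / E
  chestnut: (62 − 112.5)² / 112.5 = 22.6689
  palomino: (258 − 225)² / 225 = 4.8400
  cremello: (130 − 112.5)² / 112.5 = 2.7222
χ² = 22.6689 + 4.8400 + 2.7222 = 30.2311 ≈ 30.231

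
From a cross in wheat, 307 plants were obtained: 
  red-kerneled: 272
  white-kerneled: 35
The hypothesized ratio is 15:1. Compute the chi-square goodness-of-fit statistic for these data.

13.900

The 15:1 ratio has 16 parts, so with N = 307 the expected counts are:
  red-kerneled: 307 × 15/16 = 287.8125
  white-kerneled: 307 × 1/16 = 19.1875
χ² = Σ (O − E)² / E
  red-kerneled: (272 − 287.8125)² / 287.8125 = 0.8687
  white-kerneled: (35 − 19.1875)² / 19.1875 = 13.0311
χ² = 0.8687 + 13.0311 = 13.8998 ≈ 13.900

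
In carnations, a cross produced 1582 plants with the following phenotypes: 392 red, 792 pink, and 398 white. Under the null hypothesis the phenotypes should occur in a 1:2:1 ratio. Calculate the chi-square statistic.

Total ratio parts = 4. Expected numbers out of 1582:
  red: 1582 × 1/4 = 395.5
  pink: 1582 × 2/4 = 791
  white: 1582 × 1/4 = 395.5
χ² = Σ (O − E)² / E
  red: (392 − 395.5)² / 395.5 = 0.0310
  pink: (792 − 791)² / 791 = 0.0013
  white: (398 − 395.5)² / 395.5 = 0.0158
χ² = 0.0310 + 0.0013 + 0.0158 = 0.0481 ≈ 0.048

0.048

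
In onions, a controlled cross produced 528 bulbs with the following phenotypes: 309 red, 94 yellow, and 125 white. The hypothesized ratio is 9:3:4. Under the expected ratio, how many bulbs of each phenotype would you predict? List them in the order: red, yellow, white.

297, 99, 132

The 9:3:4 ratio has 16 parts, so with N = 528 the expected counts are:
  red: 528 × 9/16 = 297
  yellow: 528 × 3/16 = 99
  white: 528 × 4/16 = 132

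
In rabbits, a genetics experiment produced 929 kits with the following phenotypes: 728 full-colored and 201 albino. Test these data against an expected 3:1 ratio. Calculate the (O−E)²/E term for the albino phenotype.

4.205

Expected counts for N = 929 under a 3:1 ratio (total parts = 4):
  full-colored: 929 × 3/4 = 696.75
  albino: 929 × 1/4 = 232.25
Contribution of albino: (201 − 232.25)² / 232.25 = 4.2048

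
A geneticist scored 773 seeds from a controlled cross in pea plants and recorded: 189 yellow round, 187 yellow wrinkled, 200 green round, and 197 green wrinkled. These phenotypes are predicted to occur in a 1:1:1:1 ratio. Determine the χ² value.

0.604

Expected counts for N = 773 under a 1:1:1:1 ratio (total parts = 4):
  yellow round: 773 × 1/4 = 193.25
  yellow wrinkled: 773 × 1/4 = 193.25
  green round: 773 × 1/4 = 193.25
  green wrinkled: 773 × 1/4 = 193.25
χ² = Σ (O − E)² / E
  yellow round: (189 − 193.25)² / 193.25 = 0.0935
  yellow wrinkled: (187 − 193.25)² / 193.25 = 0.2021
  green round: (200 − 193.25)² / 193.25 = 0.2358
  green wrinkled: (197 − 193.25)² / 193.25 = 0.0728
χ² = 0.0935 + 0.2021 + 0.2358 + 0.0728 = 0.6042 ≈ 0.604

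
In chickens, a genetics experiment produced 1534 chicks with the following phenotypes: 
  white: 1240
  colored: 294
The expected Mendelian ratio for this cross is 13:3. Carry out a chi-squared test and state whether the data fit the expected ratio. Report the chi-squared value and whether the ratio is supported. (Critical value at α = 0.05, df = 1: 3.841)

Total ratio parts = 16. Expected numbers out of 1534:
  white: 1534 × 13/16 = 1246.375
  colored: 1534 × 3/16 = 287.625
χ² = Σ (O − E)² / E
  white: (1240 − 1246.375)² / 1246.375 = 0.0326
  colored: (294 − 287.625)² / 287.625 = 0.1413
χ² = 0.0326 + 0.1413 = 0.1739 ≈ 0.174
Degrees of freedom = 2 − 1 = 1; critical value at α = 0.05 is 3.841.
Since 0.174 < 3.841, we fail to reject the null hypothesis — the data are consistent with the 13:3 ratio.

0.174; consistent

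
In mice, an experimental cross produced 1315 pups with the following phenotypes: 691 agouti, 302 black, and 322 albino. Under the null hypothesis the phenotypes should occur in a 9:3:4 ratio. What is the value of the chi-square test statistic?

Total ratio parts = 16. Expected numbers out of 1315:
  agouti: 1315 × 9/16 = 739.6875
  black: 1315 × 3/16 = 246.5625
  albino: 1315 × 4/16 = 328.75
χ² = Σ (O − E)² / E
  agouti: (691 − 739.6875)² / 739.6875 = 3.2047
  black: (302 − 246.5625)² / 246.5625 = 12.4647
  albino: (322 − 328.75)² / 328.75 = 0.1386
χ² = 3.2047 + 12.4647 + 0.1386 = 15.808

15.808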